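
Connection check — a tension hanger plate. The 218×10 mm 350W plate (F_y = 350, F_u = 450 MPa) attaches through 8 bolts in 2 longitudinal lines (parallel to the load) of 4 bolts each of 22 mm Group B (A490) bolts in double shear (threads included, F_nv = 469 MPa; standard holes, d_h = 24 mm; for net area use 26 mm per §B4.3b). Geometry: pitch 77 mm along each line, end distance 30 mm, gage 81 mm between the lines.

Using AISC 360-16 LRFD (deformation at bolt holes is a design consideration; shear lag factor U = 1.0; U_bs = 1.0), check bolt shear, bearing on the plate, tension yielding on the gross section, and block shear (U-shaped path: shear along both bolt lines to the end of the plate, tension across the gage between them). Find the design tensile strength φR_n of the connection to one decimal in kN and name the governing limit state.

Bolt shear: A_b = π(22)²/4 = 380.13 mm². φR_n = 0.75 × 469 × 380.13 × 8 × 2 = 2139.4 kN.
Bearing (10 mm plate, F_u = 450 MPa): end bolts L_c = 30 − 24/2 = 18, R_n = min(1.2×18×10×450, 2.4×22×10×450) = 97.2 kN/bolt; interior L_c = 77 − 24 = 53, R_n = 237.6 kN/bolt. φR_n = 0.75 × (2×97.2 + 6×237.6) = 1215.0 kN.
Tension yield (gross): A_g = 218×10 = 2180 mm². φR_n = 0.90 × 350 × 2180 = 686.7 kN.
Block shear: shear path 2×[30+3×77] = 2×261 mm, A_gv = 5220, A_nv = 2×(261 − 3.5×26)×10 = 3400 mm²; tension across gage: (81 − 1×26)×10 = 550 mm². R_n = min(0.6×450×3400, 0.6×350×5220) + 1.0×450×550 = min(918, 1096.2) + 247.5 = 1165.5 kN. φR_n = 0.75 × 1165.5 = 874.1 kN.
Governing: min(2139.4, 1215.0, 686.7, 874.1) = 686.7 kN → gross-section yield.

686.7 kN (gross-section yield governs)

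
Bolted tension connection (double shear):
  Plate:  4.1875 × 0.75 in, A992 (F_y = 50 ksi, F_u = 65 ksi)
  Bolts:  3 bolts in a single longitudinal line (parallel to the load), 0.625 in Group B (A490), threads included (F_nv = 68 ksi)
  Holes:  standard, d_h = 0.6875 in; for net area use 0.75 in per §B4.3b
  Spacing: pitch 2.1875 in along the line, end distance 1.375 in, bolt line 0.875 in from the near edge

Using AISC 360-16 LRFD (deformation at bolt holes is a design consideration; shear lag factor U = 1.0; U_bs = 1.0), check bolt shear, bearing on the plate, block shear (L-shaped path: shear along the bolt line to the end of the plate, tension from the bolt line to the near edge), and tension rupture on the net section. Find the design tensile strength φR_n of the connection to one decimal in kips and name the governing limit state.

Bolt shear: A_b = π(0.625)²/4 = 0.3068 in². φR_n = 0.75 × 68 × 0.3068 × 3 × 2 = 93.9 kips.
Bearing (0.75 in plate, F_u = 65 ksi): end bolts L_c = 1.375 − 0.6875/2 = 1.03125, R_n = min(1.2×1.03125×0.75×65, 2.4×0.625×0.75×65) = 60.328 kips/bolt; interior L_c = 2.1875 − 0.6875 = 1.5, R_n = 73.125 kips/bolt. φR_n = 0.75 × (1×60.328 + 2×73.125) = 154.9 kips.
Block shear: shear path 1×[1.375+2×2.1875] = 1×5.75 in, A_gv = 4.3125, A_nv = 1×(5.75 − 2.5×0.75)×0.75 = 2.9063 in²; tension to near edge: (0.875 − 0.5×0.75)×0.75 = 0.375 in². R_n = min(0.6×65×2.9063, 0.6×50×4.3125) + 1.0×65×0.375 = min(113.35, 129.38) + 24.375 = 137.73 kips. φR_n = 0.75 × 137.73 = 103.3 kips.
Tension rupture (net): A_n = (4.1875 − 1×0.75)×0.75 = 2.5781 in² (U = 1.0, A_e = A_n). φR_n = 0.75 × 65 × 2.5781 = 125.7 kips.
Governing: min(93.9, 154.9, 103.3, 125.7) = 93.9 kips → bolt shear.

93.9 kips (bolt shear governs)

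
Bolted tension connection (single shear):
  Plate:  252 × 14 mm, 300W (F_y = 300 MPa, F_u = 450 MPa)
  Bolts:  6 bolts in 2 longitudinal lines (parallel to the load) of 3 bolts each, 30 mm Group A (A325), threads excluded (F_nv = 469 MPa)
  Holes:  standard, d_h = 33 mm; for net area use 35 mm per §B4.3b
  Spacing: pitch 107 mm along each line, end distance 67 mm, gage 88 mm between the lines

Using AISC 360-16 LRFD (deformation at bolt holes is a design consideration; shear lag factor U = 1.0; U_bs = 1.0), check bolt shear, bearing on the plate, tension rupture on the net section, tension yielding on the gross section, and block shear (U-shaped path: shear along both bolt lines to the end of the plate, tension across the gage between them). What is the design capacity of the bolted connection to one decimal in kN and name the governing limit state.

Bolt shear: A_b = π(30)²/4 = 706.86 mm². φR_n = 0.75 × 469 × 706.86 × 6 × 1 = 1491.8 kN.
Bearing (14 mm plate, F_u = 450 MPa): end bolts L_c = 67 − 33/2 = 50.5, R_n = min(1.2×50.5×14×450, 2.4×30×14×450) = 381.78 kN/bolt; interior L_c = 107 − 33 = 74, R_n = 453.6 kN/bolt. φR_n = 0.75 × (2×381.78 + 4×453.6) = 1933.5 kN.
Tension rupture (net): A_n = (252 − 2×35)×14 = 2548 mm² (U = 1.0, A_e = A_n). φR_n = 0.75 × 450 × 2548 = 860.0 kN.
Tension yield (gross): A_g = 252×14 = 3528 mm². φR_n = 0.90 × 300 × 3528 = 952.6 kN.
Block shear: shear path 2×[67+2×107] = 2×281 mm, A_gv = 7868, A_nv = 2×(281 − 2.5×35)×14 = 5418 mm²; tension across gage: (88 − 1×35)×14 = 742 mm². R_n = min(0.6×450×5418, 0.6×300×7868) + 1.0×450×742 = min(1462.9, 1416.2) + 333.9 = 1750.1 kN. φR_n = 0.75 × 1750.1 = 1312.6 kN.
Governing: min(1491.8, 1933.5, 860.0, 952.6, 1312.6) = 860.0 kN → net-section rupture.

860.0 kN (net-section rupture governs)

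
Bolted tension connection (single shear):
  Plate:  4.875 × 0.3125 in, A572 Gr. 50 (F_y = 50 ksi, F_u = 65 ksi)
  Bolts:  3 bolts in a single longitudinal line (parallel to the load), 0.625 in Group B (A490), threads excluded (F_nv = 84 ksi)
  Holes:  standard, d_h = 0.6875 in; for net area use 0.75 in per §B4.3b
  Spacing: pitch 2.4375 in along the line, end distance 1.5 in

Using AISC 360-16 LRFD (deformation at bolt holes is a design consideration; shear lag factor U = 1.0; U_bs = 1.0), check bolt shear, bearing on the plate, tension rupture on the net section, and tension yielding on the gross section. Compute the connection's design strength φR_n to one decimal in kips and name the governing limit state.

58.0 kips (bolt shear governs)

Bolt shear: A_b = π(0.625)²/4 = 0.3068 in². φR_n = 0.75 × 84 × 0.3068 × 3 × 1 = 58.0 kips.
Bearing (0.3125 in plate, F_u = 65 ksi): end bolts L_c = 1.5 − 0.6875/2 = 1.15625, R_n = min(1.2×1.15625×0.3125×65, 2.4×0.625×0.3125×65) = 28.184 kips/bolt; interior L_c = 2.4375 − 0.6875 = 1.75, R_n = 30.469 kips/bolt. φR_n = 0.75 × (1×28.184 + 2×30.469) = 66.8 kips.
Tension rupture (net): A_n = (4.875 − 1×0.75)×0.3125 = 1.2891 in² (U = 1.0, A_e = A_n). φR_n = 0.75 × 65 × 1.2891 = 62.8 kips.
Tension yield (gross): A_g = 4.875×0.3125 = 1.5234 in². φR_n = 0.90 × 50 × 1.5234 = 68.6 kips.
Governing: min(58.0, 66.8, 62.8, 68.6) = 58.0 kips → bolt shear.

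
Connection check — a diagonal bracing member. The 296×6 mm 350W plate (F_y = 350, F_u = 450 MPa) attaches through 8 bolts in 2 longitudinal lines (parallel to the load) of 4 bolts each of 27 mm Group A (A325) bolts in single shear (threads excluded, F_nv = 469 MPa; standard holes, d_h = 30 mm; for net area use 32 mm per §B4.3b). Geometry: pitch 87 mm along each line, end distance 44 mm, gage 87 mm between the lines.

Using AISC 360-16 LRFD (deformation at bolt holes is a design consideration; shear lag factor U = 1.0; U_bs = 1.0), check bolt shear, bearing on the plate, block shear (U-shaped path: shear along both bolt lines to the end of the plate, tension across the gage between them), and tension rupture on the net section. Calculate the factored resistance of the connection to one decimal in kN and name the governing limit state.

Bolt shear: A_b = π(27)²/4 = 572.56 mm². φR_n = 0.75 × 469 × 572.56 × 8 × 1 = 1611.2 kN.
Bearing (6 mm plate, F_u = 450 MPa): end bolts L_c = 44 − 30/2 = 29, R_n = min(1.2×29×6×450, 2.4×27×6×450) = 93.96 kN/bolt; interior L_c = 87 − 30 = 57, R_n = 174.96 kN/bolt. φR_n = 0.75 × (2×93.96 + 6×174.96) = 928.3 kN.
Block shear: shear path 2×[44+3×87] = 2×305 mm, A_gv = 3660, A_nv = 2×(305 − 3.5×32)×6 = 2316 mm²; tension across gage: (87 − 1×32)×6 = 330 mm². R_n = min(0.6×450×2316, 0.6×350×3660) + 1.0×450×330 = min(625.32, 768.6) + 148.5 = 773.82 kN. φR_n = 0.75 × 773.82 = 580.4 kN.
Tension rupture (net): A_n = (296 − 2×32)×6 = 1392 mm² (U = 1.0, A_e = A_n). φR_n = 0.75 × 450 × 1392 = 469.8 kN.
Governing: min(1611.2, 928.3, 580.4, 469.8) = 469.8 kN → net-section rupture.

469.8 kN (net-section rupture governs)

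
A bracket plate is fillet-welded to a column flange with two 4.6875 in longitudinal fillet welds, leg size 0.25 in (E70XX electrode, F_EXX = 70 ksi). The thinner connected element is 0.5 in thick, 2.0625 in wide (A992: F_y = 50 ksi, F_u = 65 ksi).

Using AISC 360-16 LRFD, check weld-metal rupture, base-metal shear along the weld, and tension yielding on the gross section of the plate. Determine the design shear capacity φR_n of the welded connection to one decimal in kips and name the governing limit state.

46.4 kips (gross-section yield governs)

Weld metal: throat = 0.707×0.25 = 0.17675 in, L = 2×4.6875 = 9.375 in. φR_n = 0.75 × 0.6 × 70 × 0.17675 × 9.375 = 52.2 kips.
Base metal shear (0.5 in plate): yield φR_n = 1.0×0.6×50×0.5×9.375 = 140.6 kips; rupture φR_n = 0.75×0.6×65×0.5×9.375 = 137.1 kips; take 137.1 kips (rupture).
Tension yield (gross): A_g = 2.0625×0.5 = 1.0313 in². φR_n = 0.90 × 50 × 1.0313 = 46.4 kips.
Governing: min(52.2, 137.1, 46.4) = 46.4 kips → gross-section yield.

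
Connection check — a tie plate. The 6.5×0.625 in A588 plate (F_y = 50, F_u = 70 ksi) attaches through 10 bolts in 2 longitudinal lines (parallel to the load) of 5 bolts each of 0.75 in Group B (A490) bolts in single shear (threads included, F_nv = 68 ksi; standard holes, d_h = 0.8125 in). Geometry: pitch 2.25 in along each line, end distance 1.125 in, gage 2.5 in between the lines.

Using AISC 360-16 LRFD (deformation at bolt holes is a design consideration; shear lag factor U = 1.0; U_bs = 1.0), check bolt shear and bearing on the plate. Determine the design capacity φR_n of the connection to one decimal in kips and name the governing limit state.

Bolt shear: A_b = π(0.75)²/4 = 0.44179 in². φR_n = 0.75 × 68 × 0.44179 × 10 × 1 = 225.3 kips.
Bearing (0.625 in plate, F_u = 70 ksi): end bolts L_c = 1.125 − 0.8125/2 = 0.71875, R_n = min(1.2×0.71875×0.625×70, 2.4×0.75×0.625×70) = 37.734 kips/bolt; interior L_c = 2.25 − 0.8125 = 1.4375, R_n = 75.469 kips/bolt. φR_n = 0.75 × (2×37.734 + 8×75.469) = 509.4 kips.
Governing: min(225.3, 509.4) = 225.3 kips → bolt shear.

225.3 kips (bolt shear governs)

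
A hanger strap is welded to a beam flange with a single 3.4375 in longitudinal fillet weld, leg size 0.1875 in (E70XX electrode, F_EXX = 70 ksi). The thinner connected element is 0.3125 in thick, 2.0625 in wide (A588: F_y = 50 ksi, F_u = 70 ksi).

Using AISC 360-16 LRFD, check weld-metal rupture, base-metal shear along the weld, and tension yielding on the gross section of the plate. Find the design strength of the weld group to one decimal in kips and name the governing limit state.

14.4 kips (weld metal governs)

Weld metal: throat = 0.707×0.1875 = 0.13256 in, L = 3.4375 in. φR_n = 0.75 × 0.6 × 70 × 0.13256 × 3.4375 = 14.4 kips.
Base metal shear (0.3125 in plate): yield φR_n = 1.0×0.6×50×0.3125×3.4375 = 32.2 kips; rupture φR_n = 0.75×0.6×70×0.3125×3.4375 = 33.8 kips; take 32.2 kips (yield).
Tension yield (gross): A_g = 2.0625×0.3125 = 0.64453 in². φR_n = 0.90 × 50 × 0.64453 = 29.0 kips.
Governing: min(14.4, 32.2, 29.0) = 14.4 kips → weld metal.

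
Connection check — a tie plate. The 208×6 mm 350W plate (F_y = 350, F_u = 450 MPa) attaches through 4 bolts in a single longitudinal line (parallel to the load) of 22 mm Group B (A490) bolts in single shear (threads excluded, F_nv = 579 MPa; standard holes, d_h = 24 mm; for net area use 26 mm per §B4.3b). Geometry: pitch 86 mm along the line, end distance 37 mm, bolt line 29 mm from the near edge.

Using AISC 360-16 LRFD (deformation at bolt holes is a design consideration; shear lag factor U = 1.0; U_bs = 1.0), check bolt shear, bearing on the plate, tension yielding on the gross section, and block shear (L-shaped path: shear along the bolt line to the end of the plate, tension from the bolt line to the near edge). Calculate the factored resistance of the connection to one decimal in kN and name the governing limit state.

280.3 kN (block shear governs)

Bolt shear: A_b = π(22)²/4 = 380.13 mm². φR_n = 0.75 × 579 × 380.13 × 4 × 1 = 660.3 kN.
Bearing (6 mm plate, F_u = 450 MPa): end bolts L_c = 37 − 24/2 = 25, R_n = min(1.2×25×6×450, 2.4×22×6×450) = 81 kN/bolt; interior L_c = 86 − 24 = 62, R_n = 142.56 kN/bolt. φR_n = 0.75 × (1×81 + 3×142.56) = 381.5 kN.
Tension yield (gross): A_g = 208×6 = 1248 mm². φR_n = 0.90 × 350 × 1248 = 393.1 kN.
Block shear: shear path 1×[37+3×86] = 1×295 mm, A_gv = 1770, A_nv = 1×(295 − 3.5×26)×6 = 1224 mm²; tension to near edge: (29 − 0.5×26)×6 = 96 mm². R_n = min(0.6×450×1224, 0.6×350×1770) + 1.0×450×96 = min(330.48, 371.7) + 43.2 = 373.68 kN. φR_n = 0.75 × 373.68 = 280.3 kN.
Governing: min(660.3, 381.5, 393.1, 280.3) = 280.3 kN → block shear.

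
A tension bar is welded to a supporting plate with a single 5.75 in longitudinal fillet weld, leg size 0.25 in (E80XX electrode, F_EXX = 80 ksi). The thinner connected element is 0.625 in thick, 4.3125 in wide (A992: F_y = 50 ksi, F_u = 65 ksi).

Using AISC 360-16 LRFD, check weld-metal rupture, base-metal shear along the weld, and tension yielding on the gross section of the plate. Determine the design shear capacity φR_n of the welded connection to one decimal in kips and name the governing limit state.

36.6 kips (weld metal governs)

Weld metal: throat = 0.707×0.25 = 0.17675 in, L = 5.75 in. φR_n = 0.75 × 0.6 × 80 × 0.17675 × 5.75 = 36.6 kips.
Base metal shear (0.625 in plate): yield φR_n = 1.0×0.6×50×0.625×5.75 = 107.8 kips; rupture φR_n = 0.75×0.6×65×0.625×5.75 = 105.1 kips; take 105.1 kips (rupture).
Tension yield (gross): A_g = 4.3125×0.625 = 2.6953 in². φR_n = 0.90 × 50 × 2.6953 = 121.3 kips.
Governing: min(36.6, 105.1, 121.3) = 36.6 kips → weld metal.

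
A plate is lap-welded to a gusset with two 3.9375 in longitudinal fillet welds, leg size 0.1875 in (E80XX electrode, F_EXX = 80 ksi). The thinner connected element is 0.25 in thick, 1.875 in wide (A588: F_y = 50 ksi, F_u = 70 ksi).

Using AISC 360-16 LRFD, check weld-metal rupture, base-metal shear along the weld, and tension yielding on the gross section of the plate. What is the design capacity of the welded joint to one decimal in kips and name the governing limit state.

21.1 kips (gross-section yield governs)

Weld metal: throat = 0.707×0.1875 = 0.13256 in, L = 2×3.9375 = 7.875 in. φR_n = 0.75 × 0.6 × 80 × 0.13256 × 7.875 = 37.6 kips.
Base metal shear (0.25 in plate): yield φR_n = 1.0×0.6×50×0.25×7.875 = 59.1 kips; rupture φR_n = 0.75×0.6×70×0.25×7.875 = 62.0 kips; take 59.1 kips (yield).
Tension yield (gross): A_g = 1.875×0.25 = 0.46875 in². φR_n = 0.90 × 50 × 0.46875 = 21.1 kips.
Governing: min(37.6, 59.1, 21.1) = 21.1 kips → gross-section yield.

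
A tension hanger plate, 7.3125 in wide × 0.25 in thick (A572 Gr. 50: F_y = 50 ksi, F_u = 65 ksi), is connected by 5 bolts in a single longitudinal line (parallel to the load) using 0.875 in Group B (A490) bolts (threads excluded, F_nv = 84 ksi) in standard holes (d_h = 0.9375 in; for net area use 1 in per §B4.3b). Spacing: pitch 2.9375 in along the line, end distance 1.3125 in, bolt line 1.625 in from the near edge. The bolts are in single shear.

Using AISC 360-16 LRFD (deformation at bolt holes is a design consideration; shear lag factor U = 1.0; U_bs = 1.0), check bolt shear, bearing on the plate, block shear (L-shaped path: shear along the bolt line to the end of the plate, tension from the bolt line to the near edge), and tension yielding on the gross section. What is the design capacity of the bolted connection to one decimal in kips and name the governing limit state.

76.3 kips (block shear governs)

Bolt shear: A_b = π(0.875)²/4 = 0.60132 in². φR_n = 0.75 × 84 × 0.60132 × 5 × 1 = 189.4 kips.
Bearing (0.25 in plate, F_u = 65 ksi): end bolts L_c = 1.3125 − 0.9375/2 = 0.84375, R_n = min(1.2×0.84375×0.25×65, 2.4×0.875×0.25×65) = 16.453 kips/bolt; interior L_c = 2.9375 − 0.9375 = 2, R_n = 34.125 kips/bolt. φR_n = 0.75 × (1×16.453 + 4×34.125) = 114.7 kips.
Block shear: shear path 1×[1.3125+4×2.9375] = 1×13.0625 in, A_gv = 3.2656, A_nv = 1×(13.0625 − 4.5×1)×0.25 = 2.1406 in²; tension to near edge: (1.625 − 0.5×1)×0.25 = 0.28125 in². R_n = min(0.6×65×2.1406, 0.6×50×3.2656) + 1.0×65×0.28125 = min(83.483, 97.968) + 18.281 = 101.76 kips. φR_n = 0.75 × 101.76 = 76.3 kips.
Tension yield (gross): A_g = 7.3125×0.25 = 1.8281 in². φR_n = 0.90 × 50 × 1.8281 = 82.3 kips.
Governing: min(189.4, 114.7, 76.3, 82.3) = 76.3 kips → block shear.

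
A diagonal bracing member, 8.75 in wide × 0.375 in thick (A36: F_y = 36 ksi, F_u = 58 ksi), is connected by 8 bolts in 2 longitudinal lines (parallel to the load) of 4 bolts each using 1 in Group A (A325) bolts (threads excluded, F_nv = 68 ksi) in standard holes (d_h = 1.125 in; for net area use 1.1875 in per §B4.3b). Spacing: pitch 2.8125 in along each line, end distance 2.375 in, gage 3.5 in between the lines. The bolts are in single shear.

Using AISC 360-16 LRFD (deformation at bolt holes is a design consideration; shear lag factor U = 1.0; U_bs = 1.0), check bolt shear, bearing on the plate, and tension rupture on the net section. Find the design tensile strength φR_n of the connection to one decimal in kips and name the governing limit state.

104.0 kips (net-section rupture governs)

Bolt shear: A_b = π(1)²/4 = 0.7854 in². φR_n = 0.75 × 68 × 0.7854 × 8 × 1 = 320.4 kips.
Bearing (0.375 in plate, F_u = 58 ksi): end bolts L_c = 2.375 − 1.125/2 = 1.8125, R_n = min(1.2×1.8125×0.375×58, 2.4×1×0.375×58) = 47.306 kips/bolt; interior L_c = 2.8125 − 1.125 = 1.6875, R_n = 44.044 kips/bolt. φR_n = 0.75 × (2×47.306 + 6×44.044) = 269.2 kips.
Tension rupture (net): A_n = (8.75 − 2×1.1875)×0.375 = 2.3906 in² (U = 1.0, A_e = A_n). φR_n = 0.75 × 58 × 2.3906 = 104.0 kips.
Governing: min(320.4, 269.2, 104.0) = 104.0 kips → net-section rupture.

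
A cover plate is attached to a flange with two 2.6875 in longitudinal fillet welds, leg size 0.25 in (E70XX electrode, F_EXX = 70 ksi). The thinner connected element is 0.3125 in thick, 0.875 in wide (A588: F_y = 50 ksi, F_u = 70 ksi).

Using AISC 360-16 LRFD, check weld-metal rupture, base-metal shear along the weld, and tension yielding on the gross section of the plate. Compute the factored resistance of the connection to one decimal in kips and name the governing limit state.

12.3 kips (gross-section yield governs)

Weld metal: throat = 0.707×0.25 = 0.17675 in, L = 2×2.6875 = 5.375 in. φR_n = 0.75 × 0.6 × 70 × 0.17675 × 5.375 = 29.9 kips.
Base metal shear (0.3125 in plate): yield φR_n = 1.0×0.6×50×0.3125×5.375 = 50.4 kips; rupture φR_n = 0.75×0.6×70×0.3125×5.375 = 52.9 kips; take 50.4 kips (yield).
Tension yield (gross): A_g = 0.875×0.3125 = 0.27344 in². φR_n = 0.90 × 50 × 0.27344 = 12.3 kips.
Governing: min(29.9, 50.4, 12.3) = 12.3 kips → gross-section yield.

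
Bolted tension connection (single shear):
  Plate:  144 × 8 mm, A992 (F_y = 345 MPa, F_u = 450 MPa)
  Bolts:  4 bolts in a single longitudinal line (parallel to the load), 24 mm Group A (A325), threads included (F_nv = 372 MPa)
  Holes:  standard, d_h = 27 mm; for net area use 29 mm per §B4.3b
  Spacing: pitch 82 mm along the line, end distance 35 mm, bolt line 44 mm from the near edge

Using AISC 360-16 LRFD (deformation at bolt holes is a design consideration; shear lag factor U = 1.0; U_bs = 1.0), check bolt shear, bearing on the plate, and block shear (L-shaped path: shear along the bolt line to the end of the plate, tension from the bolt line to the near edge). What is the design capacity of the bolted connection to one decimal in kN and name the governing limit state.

370.4 kN (block shear governs)

Bolt shear: A_b = π(24)²/4 = 452.39 mm². φR_n = 0.75 × 372 × 452.39 × 4 × 1 = 504.9 kN.
Bearing (8 mm plate, F_u = 450 MPa): end bolts L_c = 35 − 27/2 = 21.5, R_n = min(1.2×21.5×8×450, 2.4×24×8×450) = 92.88 kN/bolt; interior L_c = 82 − 27 = 55, R_n = 207.36 kN/bolt. φR_n = 0.75 × (1×92.88 + 3×207.36) = 536.2 kN.
Block shear: shear path 1×[35+3×82] = 1×281 mm, A_gv = 2248, A_nv = 1×(281 − 3.5×29)×8 = 1436 mm²; tension to near edge: (44 − 0.5×29)×8 = 236 mm². R_n = min(0.6×450×1436, 0.6×345×2248) + 1.0×450×236 = min(387.72, 465.34) + 106.2 = 493.92 kN. φR_n = 0.75 × 493.92 = 370.4 kN.
Governing: min(504.9, 536.2, 370.4) = 370.4 kN → block shear.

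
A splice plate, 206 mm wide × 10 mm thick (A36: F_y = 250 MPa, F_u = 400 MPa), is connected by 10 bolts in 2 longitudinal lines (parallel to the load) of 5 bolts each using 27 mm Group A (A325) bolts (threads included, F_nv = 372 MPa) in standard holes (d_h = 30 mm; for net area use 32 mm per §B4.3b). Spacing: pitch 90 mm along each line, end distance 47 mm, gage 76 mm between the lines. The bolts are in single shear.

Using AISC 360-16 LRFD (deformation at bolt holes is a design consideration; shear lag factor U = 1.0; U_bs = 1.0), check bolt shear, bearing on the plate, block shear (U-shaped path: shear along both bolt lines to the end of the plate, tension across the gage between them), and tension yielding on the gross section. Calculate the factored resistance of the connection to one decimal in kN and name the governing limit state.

Bolt shear: A_b = π(27)²/4 = 572.56 mm². φR_n = 0.75 × 372 × 572.56 × 10 × 1 = 1597.4 kN.
Bearing (10 mm plate, F_u = 400 MPa): end bolts L_c = 47 − 30/2 = 32, R_n = min(1.2×32×10×400, 2.4×27×10×400) = 153.6 kN/bolt; interior L_c = 90 − 30 = 60, R_n = 259.2 kN/bolt. φR_n = 0.75 × (2×153.6 + 8×259.2) = 1785.6 kN.
Block shear: shear path 2×[47+4×90] = 2×407 mm, A_gv = 8140, A_nv = 2×(407 − 4.5×32)×10 = 5260 mm²; tension across gage: (76 − 1×32)×10 = 440 mm². R_n = min(0.6×400×5260, 0.6×250×8140) + 1.0×400×440 = min(1262.4, 1221) + 176 = 1397 kN. φR_n = 0.75 × 1397 = 1047.8 kN.
Tension yield (gross): A_g = 206×10 = 2060 mm². φR_n = 0.90 × 250 × 2060 = 463.5 kN.
Governing: min(1597.4, 1785.6, 1047.8, 463.5) = 463.5 kN → gross-section yield.

463.5 kN (gross-section yield governs)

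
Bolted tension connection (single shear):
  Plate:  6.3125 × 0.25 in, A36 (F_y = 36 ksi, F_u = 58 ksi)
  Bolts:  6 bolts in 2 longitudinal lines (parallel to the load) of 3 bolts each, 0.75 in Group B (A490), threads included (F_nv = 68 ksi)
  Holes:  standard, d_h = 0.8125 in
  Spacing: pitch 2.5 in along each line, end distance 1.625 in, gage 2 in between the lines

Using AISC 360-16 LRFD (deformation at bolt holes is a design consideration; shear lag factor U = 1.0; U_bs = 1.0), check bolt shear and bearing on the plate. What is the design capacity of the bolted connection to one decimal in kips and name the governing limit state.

110.1 kips (bearing governs)

Bolt shear: A_b = π(0.75)²/4 = 0.44179 in². φR_n = 0.75 × 68 × 0.44179 × 6 × 1 = 135.2 kips.
Bearing (0.25 in plate, F_u = 58 ksi): end bolts L_c = 1.625 − 0.8125/2 = 1.21875, R_n = min(1.2×1.21875×0.25×58, 2.4×0.75×0.25×58) = 21.206 kips/bolt; interior L_c = 2.5 − 0.8125 = 1.6875, R_n = 26.1 kips/bolt. φR_n = 0.75 × (2×21.206 + 4×26.1) = 110.1 kips.
Governing: min(135.2, 110.1) = 110.1 kips → bearing.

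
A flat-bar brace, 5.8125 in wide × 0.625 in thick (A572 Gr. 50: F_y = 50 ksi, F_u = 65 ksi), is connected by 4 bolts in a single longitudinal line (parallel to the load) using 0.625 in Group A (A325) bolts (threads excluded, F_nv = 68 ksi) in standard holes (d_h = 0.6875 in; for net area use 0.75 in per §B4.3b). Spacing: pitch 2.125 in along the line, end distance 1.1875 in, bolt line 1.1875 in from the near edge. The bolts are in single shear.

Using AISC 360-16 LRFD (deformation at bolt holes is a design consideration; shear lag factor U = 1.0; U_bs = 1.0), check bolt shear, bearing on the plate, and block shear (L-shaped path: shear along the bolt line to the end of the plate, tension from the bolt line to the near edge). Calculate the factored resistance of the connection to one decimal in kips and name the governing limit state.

Bolt shear: A_b = π(0.625)²/4 = 0.3068 in². φR_n = 0.75 × 68 × 0.3068 × 4 × 1 = 62.6 kips.
Bearing (0.625 in plate, F_u = 65 ksi): end bolts L_c = 1.1875 − 0.6875/2 = 0.84375, R_n = min(1.2×0.84375×0.625×65, 2.4×0.625×0.625×65) = 41.133 kips/bolt; interior L_c = 2.125 − 0.6875 = 1.4375, R_n = 60.938 kips/bolt. φR_n = 0.75 × (1×41.133 + 3×60.938) = 168.0 kips.
Block shear: shear path 1×[1.1875+3×2.125] = 1×7.5625 in, A_gv = 4.7266, A_nv = 1×(7.5625 − 3.5×0.75)×0.625 = 3.0859 in²; tension to near edge: (1.1875 − 0.5×0.75)×0.625 = 0.50781 in². R_n = min(0.6×65×3.0859, 0.6×50×4.7266) + 1.0×65×0.50781 = min(120.35, 141.8) + 33.008 = 153.36 kips. φR_n = 0.75 × 153.36 = 115.0 kips.
Governing: min(62.6, 168.0, 115.0) = 62.6 kips → bolt shear.

62.6 kips (bolt shear governs)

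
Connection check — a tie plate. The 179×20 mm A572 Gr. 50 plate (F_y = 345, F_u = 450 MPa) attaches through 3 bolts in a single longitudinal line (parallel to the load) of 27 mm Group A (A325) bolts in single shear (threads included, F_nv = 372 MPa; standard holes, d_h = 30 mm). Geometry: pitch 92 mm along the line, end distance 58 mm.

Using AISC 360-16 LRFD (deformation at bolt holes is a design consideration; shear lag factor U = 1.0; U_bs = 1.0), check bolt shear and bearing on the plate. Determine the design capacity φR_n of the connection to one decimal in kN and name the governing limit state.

479.2 kN (bolt shear governs)

Bolt shear: A_b = π(27)²/4 = 572.56 mm². φR_n = 0.75 × 372 × 572.56 × 3 × 1 = 479.2 kN.
Bearing (20 mm plate, F_u = 450 MPa): end bolts L_c = 58 − 30/2 = 43, R_n = min(1.2×43×20×450, 2.4×27×20×450) = 464.4 kN/bolt; interior L_c = 92 − 30 = 62, R_n = 583.2 kN/bolt. φR_n = 0.75 × (1×464.4 + 2×583.2) = 1223.1 kN.
Governing: min(479.2, 1223.1) = 479.2 kN → bolt shear.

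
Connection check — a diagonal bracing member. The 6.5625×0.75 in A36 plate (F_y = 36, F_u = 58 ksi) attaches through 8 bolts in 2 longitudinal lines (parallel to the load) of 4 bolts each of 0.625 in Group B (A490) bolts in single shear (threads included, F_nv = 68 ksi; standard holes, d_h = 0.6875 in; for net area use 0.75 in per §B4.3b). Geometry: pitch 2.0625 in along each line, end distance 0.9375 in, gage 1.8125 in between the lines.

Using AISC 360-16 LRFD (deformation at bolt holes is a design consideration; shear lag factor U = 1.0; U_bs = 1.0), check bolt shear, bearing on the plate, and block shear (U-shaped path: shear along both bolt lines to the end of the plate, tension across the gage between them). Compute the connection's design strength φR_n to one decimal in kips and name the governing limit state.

125.2 kips (bolt shear governs)

Bolt shear: A_b = π(0.625)²/4 = 0.3068 in². φR_n = 0.75 × 68 × 0.3068 × 8 × 1 = 125.2 kips.
Bearing (0.75 in plate, F_u = 58 ksi): end bolts L_c = 0.9375 − 0.6875/2 = 0.59375, R_n = min(1.2×0.59375×0.75×58, 2.4×0.625×0.75×58) = 30.994 kips/bolt; interior L_c = 2.0625 − 0.6875 = 1.375, R_n = 65.25 kips/bolt. φR_n = 0.75 × (2×30.994 + 6×65.25) = 340.1 kips.
Block shear: shear path 2×[0.9375+3×2.0625] = 2×7.125 in, A_gv = 10.688, A_nv = 2×(7.125 − 3.5×0.75)×0.75 = 6.75 in²; tension across gage: (1.8125 − 1×0.75)×0.75 = 0.79688 in². R_n = min(0.6×58×6.75, 0.6×36×10.688) + 1.0×58×0.79688 = min(234.9, 230.86) + 46.219 = 277.08 kips. φR_n = 0.75 × 277.08 = 207.8 kips.
Governing: min(125.2, 340.1, 207.8) = 125.2 kips → bolt shear.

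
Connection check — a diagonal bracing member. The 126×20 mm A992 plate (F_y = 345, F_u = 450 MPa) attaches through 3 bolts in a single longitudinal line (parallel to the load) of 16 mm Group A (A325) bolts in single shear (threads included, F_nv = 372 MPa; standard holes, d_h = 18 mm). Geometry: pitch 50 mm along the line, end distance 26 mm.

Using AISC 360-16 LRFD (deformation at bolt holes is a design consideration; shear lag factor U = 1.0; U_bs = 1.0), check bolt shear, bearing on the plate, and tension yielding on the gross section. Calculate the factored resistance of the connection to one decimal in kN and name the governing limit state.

Bolt shear: A_b = π(16)²/4 = 201.06 mm². φR_n = 0.75 × 372 × 201.06 × 3 × 1 = 168.3 kN.
Bearing (20 mm plate, F_u = 450 MPa): end bolts L_c = 26 − 18/2 = 17, R_n = min(1.2×17×20×450, 2.4×16×20×450) = 183.6 kN/bolt; interior L_c = 50 − 18 = 32, R_n = 345.6 kN/bolt. φR_n = 0.75 × (1×183.6 + 2×345.6) = 656.1 kN.
Tension yield (gross): A_g = 126×20 = 2520 mm². φR_n = 0.90 × 345 × 2520 = 782.5 kN.
Governing: min(168.3, 656.1, 782.5) = 168.3 kN → bolt shear.

168.3 kN (bolt shear governs)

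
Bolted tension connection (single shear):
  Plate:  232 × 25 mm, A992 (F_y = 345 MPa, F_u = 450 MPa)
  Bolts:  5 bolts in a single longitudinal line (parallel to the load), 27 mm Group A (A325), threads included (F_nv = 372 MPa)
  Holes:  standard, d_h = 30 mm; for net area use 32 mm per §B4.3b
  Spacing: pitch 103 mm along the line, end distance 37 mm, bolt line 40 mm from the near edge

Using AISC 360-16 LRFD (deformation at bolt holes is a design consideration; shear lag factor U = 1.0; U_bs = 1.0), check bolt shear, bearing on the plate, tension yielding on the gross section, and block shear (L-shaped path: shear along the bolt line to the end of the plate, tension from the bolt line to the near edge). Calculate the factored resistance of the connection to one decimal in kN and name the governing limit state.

798.7 kN (bolt shear governs)

Bolt shear: A_b = π(27)²/4 = 572.56 mm². φR_n = 0.75 × 372 × 572.56 × 5 × 1 = 798.7 kN.
Bearing (25 mm plate, F_u = 450 MPa): end bolts L_c = 37 − 30/2 = 22, R_n = min(1.2×22×25×450, 2.4×27×25×450) = 297 kN/bolt; interior L_c = 103 − 30 = 73, R_n = 729 kN/bolt. φR_n = 0.75 × (1×297 + 4×729) = 2409.8 kN.
Tension yield (gross): A_g = 232×25 = 5800 mm². φR_n = 0.90 × 345 × 5800 = 1800.9 kN.
Block shear: shear path 1×[37+4×103] = 1×449 mm, A_gv = 11225, A_nv = 1×(449 − 4.5×32)×25 = 7625 mm²; tension to near edge: (40 − 0.5×32)×25 = 600 mm². R_n = min(0.6×450×7625, 0.6×345×11225) + 1.0×450×600 = min(2058.8, 2323.6) + 270 = 2328.8 kN. φR_n = 0.75 × 2328.8 = 1746.6 kN.
Governing: min(798.7, 2409.8, 1800.9, 1746.6) = 798.7 kN → bolt shear.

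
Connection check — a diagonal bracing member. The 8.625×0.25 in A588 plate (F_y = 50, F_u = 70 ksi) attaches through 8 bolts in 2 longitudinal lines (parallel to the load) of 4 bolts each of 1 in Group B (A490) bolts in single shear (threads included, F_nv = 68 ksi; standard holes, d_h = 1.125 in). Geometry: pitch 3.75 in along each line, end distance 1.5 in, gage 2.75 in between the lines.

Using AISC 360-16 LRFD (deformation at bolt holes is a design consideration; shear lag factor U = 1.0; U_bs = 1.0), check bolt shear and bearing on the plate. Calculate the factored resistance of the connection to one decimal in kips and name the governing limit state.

Bolt shear: A_b = π(1)²/4 = 0.7854 in². φR_n = 0.75 × 68 × 0.7854 × 8 × 1 = 320.4 kips.
Bearing (0.25 in plate, F_u = 70 ksi): end bolts L_c = 1.5 − 1.125/2 = 0.9375, R_n = min(1.2×0.9375×0.25×70, 2.4×1×0.25×70) = 19.688 kips/bolt; interior L_c = 3.75 − 1.125 = 2.625, R_n = 42 kips/bolt. φR_n = 0.75 × (2×19.688 + 6×42) = 218.5 kips.
Governing: min(320.4, 218.5) = 218.5 kips → bearing.

218.5 kips (bearing governs)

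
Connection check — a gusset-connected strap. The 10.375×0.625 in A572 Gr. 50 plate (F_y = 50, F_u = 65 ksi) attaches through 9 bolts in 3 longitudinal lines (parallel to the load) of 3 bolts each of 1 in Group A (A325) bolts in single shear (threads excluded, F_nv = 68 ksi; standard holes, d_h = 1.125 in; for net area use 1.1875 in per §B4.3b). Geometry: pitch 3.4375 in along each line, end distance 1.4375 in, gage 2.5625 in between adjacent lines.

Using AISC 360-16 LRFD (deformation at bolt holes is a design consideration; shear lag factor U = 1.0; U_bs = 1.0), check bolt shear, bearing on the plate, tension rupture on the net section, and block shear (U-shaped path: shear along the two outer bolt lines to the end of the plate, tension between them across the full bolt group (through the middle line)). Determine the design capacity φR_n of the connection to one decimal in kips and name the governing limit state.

Bolt shear: A_b = π(1)²/4 = 0.7854 in². φR_n = 0.75 × 68 × 0.7854 × 9 × 1 = 360.5 kips.
Bearing (0.625 in plate, F_u = 65 ksi): end bolts L_c = 1.4375 − 1.125/2 = 0.875, R_n = min(1.2×0.875×0.625×65, 2.4×1×0.625×65) = 42.656 kips/bolt; interior L_c = 3.4375 − 1.125 = 2.3125, R_n = 97.5 kips/bolt. φR_n = 0.75 × (3×42.656 + 6×97.5) = 534.7 kips.
Tension rupture (net): A_n = (10.375 − 3×1.1875)×0.625 = 4.2578 in² (U = 1.0, A_e = A_n). φR_n = 0.75 × 65 × 4.2578 = 207.6 kips.
Block shear: shear path 2×[1.4375+2×3.4375] = 2×8.3125 in, A_gv = 10.391, A_nv = 2×(8.3125 − 2.5×1.1875)×0.625 = 6.6797 in²; tension across gage: (5.125 − 2×1.1875)×0.625 = 1.7188 in². R_n = min(0.6×65×6.6797, 0.6×50×10.391) + 1.0×65×1.7188 = min(260.51, 311.73) + 111.72 = 372.23 kips. φR_n = 0.75 × 372.23 = 279.2 kips.
Governing: min(360.5, 534.7, 207.6, 279.2) = 207.6 kips → net-section rupture.

207.6 kips (net-section rupture governs)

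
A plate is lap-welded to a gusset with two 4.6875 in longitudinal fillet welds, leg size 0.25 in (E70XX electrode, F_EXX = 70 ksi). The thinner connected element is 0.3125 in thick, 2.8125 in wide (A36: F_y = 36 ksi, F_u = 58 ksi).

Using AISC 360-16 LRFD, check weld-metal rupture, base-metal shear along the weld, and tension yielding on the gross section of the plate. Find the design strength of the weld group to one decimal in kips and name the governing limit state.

28.5 kips (gross-section yield governs)

Weld metal: throat = 0.707×0.25 = 0.17675 in, L = 2×4.6875 = 9.375 in. φR_n = 0.75 × 0.6 × 70 × 0.17675 × 9.375 = 52.2 kips.
Base metal shear (0.3125 in plate): yield φR_n = 1.0×0.6×36×0.3125×9.375 = 63.3 kips; rupture φR_n = 0.75×0.6×58×0.3125×9.375 = 76.5 kips; take 63.3 kips (yield).
Tension yield (gross): A_g = 2.8125×0.3125 = 0.87891 in². φR_n = 0.90 × 36 × 0.87891 = 28.5 kips.
Governing: min(52.2, 63.3, 28.5) = 28.5 kips → gross-section yield.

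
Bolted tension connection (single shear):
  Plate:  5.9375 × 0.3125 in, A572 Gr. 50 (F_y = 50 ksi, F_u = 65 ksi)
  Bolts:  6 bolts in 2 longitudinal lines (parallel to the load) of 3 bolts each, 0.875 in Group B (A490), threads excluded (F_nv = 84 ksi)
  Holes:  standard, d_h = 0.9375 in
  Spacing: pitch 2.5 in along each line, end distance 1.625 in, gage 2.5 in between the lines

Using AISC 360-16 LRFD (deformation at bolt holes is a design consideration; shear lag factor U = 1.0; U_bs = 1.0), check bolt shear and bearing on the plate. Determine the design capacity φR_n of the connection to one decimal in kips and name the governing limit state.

Bolt shear: A_b = π(0.875)²/4 = 0.60132 in². φR_n = 0.75 × 84 × 0.60132 × 6 × 1 = 227.3 kips.
Bearing (0.3125 in plate, F_u = 65 ksi): end bolts L_c = 1.625 − 0.9375/2 = 1.15625, R_n = min(1.2×1.15625×0.3125×65, 2.4×0.875×0.3125×65) = 28.184 kips/bolt; interior L_c = 2.5 − 0.9375 = 1.5625, R_n = 38.086 kips/bolt. φR_n = 0.75 × (2×28.184 + 4×38.086) = 156.5 kips.
Governing: min(227.3, 156.5) = 156.5 kips → bearing.

156.5 kips (bearing governs)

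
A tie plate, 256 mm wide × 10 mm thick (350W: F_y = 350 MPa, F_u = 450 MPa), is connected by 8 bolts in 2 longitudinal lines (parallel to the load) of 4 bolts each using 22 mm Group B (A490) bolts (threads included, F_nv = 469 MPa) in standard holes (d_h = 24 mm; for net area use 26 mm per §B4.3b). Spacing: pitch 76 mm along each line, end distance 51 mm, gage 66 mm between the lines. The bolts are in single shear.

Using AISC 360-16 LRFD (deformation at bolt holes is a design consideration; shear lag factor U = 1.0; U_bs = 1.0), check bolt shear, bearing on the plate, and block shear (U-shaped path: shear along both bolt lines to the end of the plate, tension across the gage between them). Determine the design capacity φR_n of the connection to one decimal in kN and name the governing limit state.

896.4 kN (block shear governs)

Bolt shear: A_b = π(22)²/4 = 380.13 mm². φR_n = 0.75 × 469 × 380.13 × 8 × 1 = 1069.7 kN.
Bearing (10 mm plate, F_u = 450 MPa): end bolts L_c = 51 − 24/2 = 39, R_n = min(1.2×39×10×450, 2.4×22×10×450) = 210.6 kN/bolt; interior L_c = 76 − 24 = 52, R_n = 237.6 kN/bolt. φR_n = 0.75 × (2×210.6 + 6×237.6) = 1385.1 kN.
Block shear: shear path 2×[51+3×76] = 2×279 mm, A_gv = 5580, A_nv = 2×(279 − 3.5×26)×10 = 3760 mm²; tension across gage: (66 − 1×26)×10 = 400 mm². R_n = min(0.6×450×3760, 0.6×350×5580) + 1.0×450×400 = min(1015.2, 1171.8) + 180 = 1195.2 kN. φR_n = 0.75 × 1195.2 = 896.4 kN.
Governing: min(1069.7, 1385.1, 896.4) = 896.4 kN → block shear.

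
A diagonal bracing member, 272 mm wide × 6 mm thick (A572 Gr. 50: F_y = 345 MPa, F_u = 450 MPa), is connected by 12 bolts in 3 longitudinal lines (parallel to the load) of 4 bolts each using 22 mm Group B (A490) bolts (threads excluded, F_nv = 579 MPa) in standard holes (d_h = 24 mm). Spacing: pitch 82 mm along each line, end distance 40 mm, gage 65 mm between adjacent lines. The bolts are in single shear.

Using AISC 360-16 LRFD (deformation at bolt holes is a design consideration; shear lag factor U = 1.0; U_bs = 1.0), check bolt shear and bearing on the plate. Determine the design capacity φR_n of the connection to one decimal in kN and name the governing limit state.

1166.4 kN (bearing governs)

Bolt shear: A_b = π(22)²/4 = 380.13 mm². φR_n = 0.75 × 579 × 380.13 × 12 × 1 = 1980.9 kN.
Bearing (6 mm plate, F_u = 450 MPa): end bolts L_c = 40 − 24/2 = 28, R_n = min(1.2×28×6×450, 2.4×22×6×450) = 90.72 kN/bolt; interior L_c = 82 − 24 = 58, R_n = 142.56 kN/bolt. φR_n = 0.75 × (3×90.72 + 9×142.56) = 1166.4 kN.
Governing: min(1980.9, 1166.4) = 1166.4 kN → bearing.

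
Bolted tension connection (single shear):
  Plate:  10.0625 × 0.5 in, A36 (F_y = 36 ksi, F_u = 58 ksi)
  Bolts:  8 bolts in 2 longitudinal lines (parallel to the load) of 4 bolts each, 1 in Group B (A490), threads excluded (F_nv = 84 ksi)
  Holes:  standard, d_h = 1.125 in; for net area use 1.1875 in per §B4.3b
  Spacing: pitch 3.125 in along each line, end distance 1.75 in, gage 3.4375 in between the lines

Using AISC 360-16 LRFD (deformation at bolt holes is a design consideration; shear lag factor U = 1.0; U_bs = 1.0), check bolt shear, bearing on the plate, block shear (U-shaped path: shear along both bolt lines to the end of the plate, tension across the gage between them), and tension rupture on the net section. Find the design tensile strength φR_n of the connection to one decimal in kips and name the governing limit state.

Bolt shear: A_b = π(1)²/4 = 0.7854 in². φR_n = 0.75 × 84 × 0.7854 × 8 × 1 = 395.8 kips.
Bearing (0.5 in plate, F_u = 58 ksi): end bolts L_c = 1.75 − 1.125/2 = 1.1875, R_n = min(1.2×1.1875×0.5×58, 2.4×1×0.5×58) = 41.325 kips/bolt; interior L_c = 3.125 − 1.125 = 2, R_n = 69.6 kips/bolt. φR_n = 0.75 × (2×41.325 + 6×69.6) = 375.2 kips.
Block shear: shear path 2×[1.75+3×3.125] = 2×11.125 in, A_gv = 11.125, A_nv = 2×(11.125 − 3.5×1.1875)×0.5 = 6.9688 in²; tension across gage: (3.4375 − 1×1.1875)×0.5 = 1.125 in². R_n = min(0.6×58×6.9688, 0.6×36×11.125) + 1.0×58×1.125 = min(242.51, 240.3) + 65.25 = 305.55 kips. φR_n = 0.75 × 305.55 = 229.2 kips.
Tension rupture (net): A_n = (10.0625 − 2×1.1875)×0.5 = 3.8438 in² (U = 1.0, A_e = A_n). φR_n = 0.75 × 58 × 3.8438 = 167.2 kips.
Governing: min(395.8, 375.2, 229.2, 167.2) = 167.2 kips → net-section rupture.

167.2 kips (net-section rupture governs)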